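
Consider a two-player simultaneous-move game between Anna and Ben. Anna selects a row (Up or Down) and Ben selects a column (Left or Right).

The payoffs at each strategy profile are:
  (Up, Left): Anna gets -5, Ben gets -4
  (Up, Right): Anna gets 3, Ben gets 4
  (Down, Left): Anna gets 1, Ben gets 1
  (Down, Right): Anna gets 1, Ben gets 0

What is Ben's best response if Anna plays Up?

Against Up, Ben earns -4 from Left and 4 from Right.
So Right is the best response.

Right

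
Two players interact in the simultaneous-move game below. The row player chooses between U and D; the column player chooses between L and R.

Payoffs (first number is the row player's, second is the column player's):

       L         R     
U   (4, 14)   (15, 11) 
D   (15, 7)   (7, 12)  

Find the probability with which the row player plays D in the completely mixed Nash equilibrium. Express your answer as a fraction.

3/8

Let r be the probability that the row player plays U. In a completely mixed equilibrium, the column player must be indifferent between L and R.
The column player's expected payoff from L is 14r + 7(1−r); from R it is 11r + 12(1−r).
Setting these equal: 7r + 7 = −r + 12, so r = 5/8.
Therefore the row player plays D with probability 1 − 5/8 = 3/8.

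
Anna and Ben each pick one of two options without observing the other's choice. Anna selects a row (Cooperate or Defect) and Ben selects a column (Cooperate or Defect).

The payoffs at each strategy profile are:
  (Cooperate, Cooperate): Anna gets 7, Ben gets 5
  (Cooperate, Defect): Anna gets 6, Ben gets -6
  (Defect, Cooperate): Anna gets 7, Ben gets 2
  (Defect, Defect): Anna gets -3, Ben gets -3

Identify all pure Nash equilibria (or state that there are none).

(Cooperate, Cooperate) and (Defect, Cooperate)

(Cooperate, Cooperate): Anna gets 7 ≥ 7 from Defect, and Ben gets 5 ≥ -6 from Defect — Nash equilibrium.
(Cooperate, Defect): Ben prefers Cooperate (5 > -6) — not an equilibrium.
(Defect, Cooperate): Anna gets 7 ≥ 7 from Cooperate, and Ben gets 2 ≥ -3 from Defect — Nash equilibrium.
(Defect, Defect): Anna prefers Cooperate (6 > -3); Ben prefers Cooperate (2 > -3) — not an equilibrium.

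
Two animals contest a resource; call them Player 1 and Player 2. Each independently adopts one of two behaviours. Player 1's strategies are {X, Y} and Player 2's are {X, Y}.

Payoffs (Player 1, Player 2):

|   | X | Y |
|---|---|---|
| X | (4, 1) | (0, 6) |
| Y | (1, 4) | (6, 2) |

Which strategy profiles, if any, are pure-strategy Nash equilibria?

none

(X, X): Player 2 prefers Y (6 > 1) — not an equilibrium.
(X, Y): Player 1 prefers Y (6 > 0) — not an equilibrium.
(Y, X): Player 1 prefers X (4 > 1) — not an equilibrium.
(Y, Y): Player 2 prefers X (4 > 2) — not an equilibrium.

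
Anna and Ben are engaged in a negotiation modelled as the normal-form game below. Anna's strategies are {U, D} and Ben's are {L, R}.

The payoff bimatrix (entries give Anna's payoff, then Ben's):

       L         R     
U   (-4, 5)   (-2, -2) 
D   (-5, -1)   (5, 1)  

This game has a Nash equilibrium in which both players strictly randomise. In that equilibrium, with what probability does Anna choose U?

2/9

Let x be the probability that Anna plays U. In a completely mixed equilibrium, Ben must be indifferent between L and R.
Ben's expected payoff from L is 5x − (1−x); from R it is −2x + (1−x).
Setting these equal: 6x − 1 = −3x + 1, so x = 2/9.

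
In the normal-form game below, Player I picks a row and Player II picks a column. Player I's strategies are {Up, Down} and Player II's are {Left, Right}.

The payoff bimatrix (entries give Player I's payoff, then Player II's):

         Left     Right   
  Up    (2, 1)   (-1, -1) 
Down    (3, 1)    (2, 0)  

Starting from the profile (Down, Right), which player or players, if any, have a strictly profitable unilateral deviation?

Player I at (Down, Right) earns 2; deviating to Up yields -1 — not better.
Player II earns 0; deviating to Left yields 1 — a strict improvement.
Only Player II has a strictly profitable deviation.

Player II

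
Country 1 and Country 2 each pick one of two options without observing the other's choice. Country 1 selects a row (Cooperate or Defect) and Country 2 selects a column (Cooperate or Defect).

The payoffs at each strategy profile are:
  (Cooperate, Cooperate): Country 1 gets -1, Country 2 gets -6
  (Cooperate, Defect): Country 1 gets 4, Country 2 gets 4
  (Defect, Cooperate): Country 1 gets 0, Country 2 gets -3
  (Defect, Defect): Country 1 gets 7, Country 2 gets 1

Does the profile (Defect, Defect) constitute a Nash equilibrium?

At (Defect, Defect), Country 1 earns 7; switching to Cooperate would give 4, so Country 1 has no profitable deviation.
Country 2 earns 1; switching to Cooperate would give -3, so Country 2 has no profitable deviation.
Neither player can gain by a unilateral deviation, so this profile is a Nash equilibrium.

Yes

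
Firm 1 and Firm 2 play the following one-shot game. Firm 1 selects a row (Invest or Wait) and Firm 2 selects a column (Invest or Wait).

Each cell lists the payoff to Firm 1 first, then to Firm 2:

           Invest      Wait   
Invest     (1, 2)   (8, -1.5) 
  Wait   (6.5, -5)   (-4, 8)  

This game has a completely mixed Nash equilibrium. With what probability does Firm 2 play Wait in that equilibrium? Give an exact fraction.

Let q be the probability that Firm 2 plays Invest. In a completely mixed equilibrium, Firm 1 must be indifferent between Invest and Wait.
Firm 1's expected payoff from Invest is q + 8(1−q); from Wait it is 6.5q − 4(1−q).
Setting these equal: −7q + 8 = 10.5q − 4, so q = 24/35.
Therefore Firm 2 plays Wait with probability 1 − 24/35 = 11/35.

11/35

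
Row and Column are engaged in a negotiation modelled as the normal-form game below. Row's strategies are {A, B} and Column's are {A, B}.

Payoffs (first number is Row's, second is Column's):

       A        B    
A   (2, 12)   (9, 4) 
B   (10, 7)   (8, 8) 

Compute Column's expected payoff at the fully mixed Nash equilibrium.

First find p, the probability Row plays A, from Column's indifference between A and B: 12p + 7(1−p) = 4p + 8(1−p), giving p = 1/9.
Since Column is indifferent in equilibrium, Column's expected payoff equals the payoff from either column against (1/9, 8/9). Using A: 12(1/9) + 7(8/9) = 68/9.

68/9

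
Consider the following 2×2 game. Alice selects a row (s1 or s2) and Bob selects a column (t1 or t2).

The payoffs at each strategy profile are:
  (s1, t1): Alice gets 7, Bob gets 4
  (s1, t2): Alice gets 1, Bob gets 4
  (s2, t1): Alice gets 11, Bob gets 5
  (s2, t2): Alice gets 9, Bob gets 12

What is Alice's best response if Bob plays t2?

s2

Against t2, Alice earns 1 from s1 and 9 from s2.
So s2 is the best response.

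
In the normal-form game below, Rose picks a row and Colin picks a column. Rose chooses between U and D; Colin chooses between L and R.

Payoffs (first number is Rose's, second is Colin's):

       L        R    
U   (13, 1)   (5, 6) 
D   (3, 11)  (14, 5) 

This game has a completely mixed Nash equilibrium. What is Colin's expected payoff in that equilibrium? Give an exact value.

First find x, the probability Rose plays U, from Colin's indifference between L and R: x + 11(1−x) = 6x + 5(1−x), giving x = 6/11.
Since Colin is indifferent in equilibrium, Colin's expected payoff equals the payoff from either column against (6/11, 5/11). Using L: (6/11) + 11(5/11) = 61/11.

61/11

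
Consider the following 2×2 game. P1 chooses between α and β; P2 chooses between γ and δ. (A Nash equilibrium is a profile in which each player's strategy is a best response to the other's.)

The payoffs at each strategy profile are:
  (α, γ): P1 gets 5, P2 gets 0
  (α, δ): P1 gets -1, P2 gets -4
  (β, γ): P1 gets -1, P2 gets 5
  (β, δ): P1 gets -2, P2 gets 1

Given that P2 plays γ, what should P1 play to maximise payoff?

α

Against γ, P1 earns 5 from α and -1 from β.
So α is the best response.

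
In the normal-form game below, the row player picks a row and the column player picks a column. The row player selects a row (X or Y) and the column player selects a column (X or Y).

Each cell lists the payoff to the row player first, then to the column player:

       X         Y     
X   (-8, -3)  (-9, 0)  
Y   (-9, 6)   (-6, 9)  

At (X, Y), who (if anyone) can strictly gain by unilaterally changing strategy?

The row player at (X, Y) earns -9; deviating to Y yields -6 — a strict improvement.
The column player earns 0; deviating to X yields -3 — not better.
Only the row player has a strictly profitable deviation.

The row player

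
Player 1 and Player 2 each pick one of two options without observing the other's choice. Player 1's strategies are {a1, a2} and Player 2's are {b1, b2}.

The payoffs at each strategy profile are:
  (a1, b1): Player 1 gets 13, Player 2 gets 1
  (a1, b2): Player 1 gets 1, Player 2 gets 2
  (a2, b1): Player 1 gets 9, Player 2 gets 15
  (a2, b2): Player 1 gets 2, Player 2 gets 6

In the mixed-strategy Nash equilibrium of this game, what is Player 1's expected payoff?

17/5

First find y, the probability Player 2 plays b1, from Player 1's indifference between a1 and a2: 13y + (1−y) = 9y + 2(1−y), giving y = 1/5.
Since Player 1 is indifferent in equilibrium, Player 1's expected payoff equals the payoff from either row against (1/5, 4/5). Using a1: 13(1/5) + (4/5) = 17/5.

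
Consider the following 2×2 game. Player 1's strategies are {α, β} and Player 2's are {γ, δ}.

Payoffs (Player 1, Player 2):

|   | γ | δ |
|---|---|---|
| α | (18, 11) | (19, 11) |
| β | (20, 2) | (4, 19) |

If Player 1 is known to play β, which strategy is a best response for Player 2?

δ

Against β, Player 2 earns 2 from γ and 19 from δ.
So δ is the best response.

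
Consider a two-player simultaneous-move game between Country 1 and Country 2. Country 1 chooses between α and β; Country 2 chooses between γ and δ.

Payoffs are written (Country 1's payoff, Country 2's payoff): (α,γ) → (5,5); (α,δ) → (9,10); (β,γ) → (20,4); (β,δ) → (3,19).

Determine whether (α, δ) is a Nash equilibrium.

Yes

At (α, δ), Country 1 earns 9; switching to β would give 3, so Country 1 has no profitable deviation.
Country 2 earns 10; switching to γ would give 5, so Country 2 has no profitable deviation.
Neither player can gain by a unilateral deviation, so this profile is a Nash equilibrium.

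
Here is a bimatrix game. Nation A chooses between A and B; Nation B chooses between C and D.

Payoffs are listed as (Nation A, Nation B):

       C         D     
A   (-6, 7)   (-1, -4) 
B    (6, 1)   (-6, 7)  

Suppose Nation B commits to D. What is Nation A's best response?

A

Against D, Nation A earns -1 from A and -6 from B.
So A is the best response.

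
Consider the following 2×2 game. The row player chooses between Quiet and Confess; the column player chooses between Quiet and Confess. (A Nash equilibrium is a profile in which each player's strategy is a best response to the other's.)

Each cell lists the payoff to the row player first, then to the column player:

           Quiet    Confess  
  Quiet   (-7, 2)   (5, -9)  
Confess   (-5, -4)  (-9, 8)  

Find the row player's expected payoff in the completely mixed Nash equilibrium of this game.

First find q, the probability the column player plays Quiet, from the row player's indifference between Quiet and Confess: −7q + 5(1−q) = −5q − 9(1−q), giving q = 7/8.
Since the row player is indifferent in equilibrium, the row player's expected payoff equals the payoff from either row against (7/8, 1/8). Using Quiet: −7(7/8) + 5(1/8) = -11/2.

-11/2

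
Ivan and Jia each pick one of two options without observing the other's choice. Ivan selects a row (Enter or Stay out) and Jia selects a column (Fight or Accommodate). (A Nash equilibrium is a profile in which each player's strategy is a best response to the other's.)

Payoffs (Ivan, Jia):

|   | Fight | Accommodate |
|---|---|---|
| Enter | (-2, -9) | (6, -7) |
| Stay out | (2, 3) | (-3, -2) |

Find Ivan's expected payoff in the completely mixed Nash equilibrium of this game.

6/13

First find y, the probability Jia plays Fight, from Ivan's indifference between Enter and Stay out: −2y + 6(1−y) = 2y − 3(1−y), giving y = 9/13.
Since Ivan is indifferent in equilibrium, Ivan's expected payoff equals the payoff from either row against (9/13, 4/13). Using Enter: −2(9/13) + 6(4/13) = 6/13.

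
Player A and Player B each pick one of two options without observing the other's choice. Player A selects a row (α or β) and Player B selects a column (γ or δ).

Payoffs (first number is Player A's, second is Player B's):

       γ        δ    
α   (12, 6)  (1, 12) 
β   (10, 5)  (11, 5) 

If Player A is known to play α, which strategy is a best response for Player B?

Against α, Player B earns 6 from γ and 12 from δ.
So δ is the best response.

δ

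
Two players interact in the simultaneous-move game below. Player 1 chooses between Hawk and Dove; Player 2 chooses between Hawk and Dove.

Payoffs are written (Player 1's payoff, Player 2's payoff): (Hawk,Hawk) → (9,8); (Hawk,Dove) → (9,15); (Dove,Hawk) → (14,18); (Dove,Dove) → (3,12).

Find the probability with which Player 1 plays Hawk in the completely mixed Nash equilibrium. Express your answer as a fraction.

Let p be the probability that Player 1 plays Hawk. In a completely mixed equilibrium, Player 2 must be indifferent between Hawk and Dove.
Player 2's expected payoff from Hawk is 8p + 18(1−p); from Dove it is 15p + 12(1−p).
Setting these equal: −10p + 18 = 3p + 12, so p = 6/13.

6/13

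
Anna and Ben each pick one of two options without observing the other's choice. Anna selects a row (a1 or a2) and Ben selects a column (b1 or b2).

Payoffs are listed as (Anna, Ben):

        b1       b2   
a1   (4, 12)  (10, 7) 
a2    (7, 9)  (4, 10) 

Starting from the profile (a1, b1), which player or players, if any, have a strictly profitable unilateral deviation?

Anna

Anna at (a1, b1) earns 4; deviating to a2 yields 7 — a strict improvement.
Ben earns 12; deviating to b2 yields 7 — not better.
Only Anna has a strictly profitable deviation.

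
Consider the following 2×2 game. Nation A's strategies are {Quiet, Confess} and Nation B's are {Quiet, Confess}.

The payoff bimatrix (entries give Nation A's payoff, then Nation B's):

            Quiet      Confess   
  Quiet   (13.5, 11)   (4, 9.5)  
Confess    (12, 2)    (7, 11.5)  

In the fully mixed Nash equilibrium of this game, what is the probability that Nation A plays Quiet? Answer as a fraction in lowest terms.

Let p be the probability that Nation A plays Quiet. In a completely mixed equilibrium, Nation B must be indifferent between Quiet and Confess.
Nation B's expected payoff from Quiet is 11p + 2(1−p); from Confess it is 9.5p + 11.5(1−p).
Setting these equal: 9p + 2 = −2p + 11.5, so p = 19/22.

19/22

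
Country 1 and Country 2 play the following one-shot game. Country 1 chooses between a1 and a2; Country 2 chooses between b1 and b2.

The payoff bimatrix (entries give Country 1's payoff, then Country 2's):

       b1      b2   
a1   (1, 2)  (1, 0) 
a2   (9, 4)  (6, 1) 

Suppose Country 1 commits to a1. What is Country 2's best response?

Against a1, Country 2 earns 2 from b1 and 0 from b2.
So b1 is the best response.

b1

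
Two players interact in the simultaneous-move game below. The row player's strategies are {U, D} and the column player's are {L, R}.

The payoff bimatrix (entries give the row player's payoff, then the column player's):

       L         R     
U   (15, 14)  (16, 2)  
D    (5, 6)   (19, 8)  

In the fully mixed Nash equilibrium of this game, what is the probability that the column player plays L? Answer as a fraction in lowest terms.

3/13

Let c be the probability that the column player plays L. In a completely mixed equilibrium, the row player must be indifferent between U and D.
The row player's expected payoff from U is 15c + 16(1−c); from D it is 5c + 19(1−c).
Setting these equal: −c + 16 = −14c + 19, so c = 3/13.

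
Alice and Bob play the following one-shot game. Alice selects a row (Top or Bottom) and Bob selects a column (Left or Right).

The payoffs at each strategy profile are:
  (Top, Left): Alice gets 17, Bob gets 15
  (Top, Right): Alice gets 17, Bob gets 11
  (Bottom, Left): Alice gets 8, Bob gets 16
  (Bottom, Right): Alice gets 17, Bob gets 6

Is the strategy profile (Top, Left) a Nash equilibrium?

Yes

At (Top, Left), Alice earns 17; switching to Bottom would give 8, so Alice has no profitable deviation.
Bob earns 15; switching to Right would give 11, so Bob has no profitable deviation.
Neither player can gain by a unilateral deviation, so this profile is a Nash equilibrium.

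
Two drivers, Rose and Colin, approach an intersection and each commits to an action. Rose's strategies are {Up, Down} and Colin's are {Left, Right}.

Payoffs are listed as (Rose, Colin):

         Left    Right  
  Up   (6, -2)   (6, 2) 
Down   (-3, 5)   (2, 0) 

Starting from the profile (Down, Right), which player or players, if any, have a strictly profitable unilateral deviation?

Rose at (Down, Right) earns 2; deviating to Up yields 6 — a strict improvement.
Colin earns 0; deviating to Left yields 5 — a strict improvement.
Both Rose and Colin have strictly profitable deviations.

Both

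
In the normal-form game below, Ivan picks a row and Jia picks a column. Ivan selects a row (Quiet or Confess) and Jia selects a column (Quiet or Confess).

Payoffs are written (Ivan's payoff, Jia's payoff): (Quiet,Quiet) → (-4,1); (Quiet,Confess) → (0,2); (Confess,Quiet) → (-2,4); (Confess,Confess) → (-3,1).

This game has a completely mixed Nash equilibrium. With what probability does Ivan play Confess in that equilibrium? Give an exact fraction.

1/4

Let r be the probability that Ivan plays Quiet. In a completely mixed equilibrium, Jia must be indifferent between Quiet and Confess.
Jia's expected payoff from Quiet is r + 4(1−r); from Confess it is 2r + (1−r).
Setting these equal: −3r + 4 = r + 1, so r = 3/4.
Therefore Ivan plays Confess with probability 1 − 3/4 = 1/4.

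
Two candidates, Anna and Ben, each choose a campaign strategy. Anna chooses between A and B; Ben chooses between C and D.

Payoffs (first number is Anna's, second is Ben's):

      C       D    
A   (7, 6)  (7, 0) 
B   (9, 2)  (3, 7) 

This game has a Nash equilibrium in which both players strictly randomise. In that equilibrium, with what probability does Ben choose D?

Let c be the probability that Ben plays C. In a completely mixed equilibrium, Anna must be indifferent between A and B.
Anna's expected payoff from A is 7c + 7(1−c); from B it is 9c + 3(1−c).
Setting these equal: 7 = 6c + 3, so c = 2/3.
Therefore Ben plays D with probability 1 − 2/3 = 1/3.

1/3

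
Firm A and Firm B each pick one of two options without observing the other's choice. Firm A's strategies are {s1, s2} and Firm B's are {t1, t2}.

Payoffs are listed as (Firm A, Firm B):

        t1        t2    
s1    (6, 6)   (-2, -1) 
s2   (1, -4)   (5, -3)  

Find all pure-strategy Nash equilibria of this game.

(s1, t1): Firm A gets 6 ≥ 1 from s2, and Firm B gets 6 ≥ -1 from t2 — Nash equilibrium.
(s1, t2): Firm A prefers s2 (5 > -2); Firm B prefers t1 (6 > -1) — not an equilibrium.
(s2, t1): Firm A prefers s1 (6 > 1); Firm B prefers t2 (-3 > -4) — not an equilibrium.
(s2, t2): Firm A gets 5 ≥ -2 from s1, and Firm B gets -3 ≥ -4 from t1 — Nash equilibrium.

(s1, t1) and (s2, t2)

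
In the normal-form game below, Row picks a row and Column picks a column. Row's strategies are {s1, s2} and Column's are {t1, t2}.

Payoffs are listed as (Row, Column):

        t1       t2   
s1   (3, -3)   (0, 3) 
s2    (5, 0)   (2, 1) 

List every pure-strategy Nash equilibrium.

(s2, t2)

(s1, t1): Row prefers s2 (5 > 3); Column prefers t2 (3 > -3) — not an equilibrium.
(s1, t2): Row prefers s2 (2 > 0) — not an equilibrium.
(s2, t1): Column prefers t2 (1 > 0) — not an equilibrium.
(s2, t2): Row gets 2 ≥ 0 from s1, and Column gets 1 ≥ 0 from t1 — Nash equilibrium.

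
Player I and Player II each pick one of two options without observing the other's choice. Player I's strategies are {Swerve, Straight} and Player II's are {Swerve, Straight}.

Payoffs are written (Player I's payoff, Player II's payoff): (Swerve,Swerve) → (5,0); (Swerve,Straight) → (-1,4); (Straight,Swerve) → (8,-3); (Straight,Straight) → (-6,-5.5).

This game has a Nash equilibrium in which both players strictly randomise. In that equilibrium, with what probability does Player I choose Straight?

Let r be the probability that Player I plays Swerve. In a completely mixed equilibrium, Player II must be indifferent between Swerve and Straight.
Player II's expected payoff from Swerve is −3(1−r); from Straight it is 4r − 5.5(1−r).
Setting these equal: 3r − 3 = 9.5r − 5.5, so r = 5/13.
Therefore Player I plays Straight with probability 1 − 5/13 = 8/13.

8/13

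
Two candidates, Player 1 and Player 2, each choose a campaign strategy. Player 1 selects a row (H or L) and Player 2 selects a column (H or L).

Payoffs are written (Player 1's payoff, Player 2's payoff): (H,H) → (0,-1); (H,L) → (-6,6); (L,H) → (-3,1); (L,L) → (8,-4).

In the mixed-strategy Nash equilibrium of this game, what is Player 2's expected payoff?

1/6

First find p, the probability Player 1 plays H, from Player 2's indifference between H and L: −p + (1−p) = 6p − 4(1−p), giving p = 5/12.
Since Player 2 is indifferent in equilibrium, Player 2's expected payoff equals the payoff from either column against (5/12, 7/12). Using H: −(5/12) + (7/12) = 1/6.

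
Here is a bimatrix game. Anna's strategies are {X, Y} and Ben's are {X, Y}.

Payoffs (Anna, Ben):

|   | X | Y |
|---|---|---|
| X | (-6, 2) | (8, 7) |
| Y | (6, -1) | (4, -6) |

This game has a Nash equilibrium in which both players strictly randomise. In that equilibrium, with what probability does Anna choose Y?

1/2

Let x be the probability that Anna plays X. In a completely mixed equilibrium, Ben must be indifferent between X and Y.
Ben's expected payoff from X is 2x − (1−x); from Y it is 7x − 6(1−x).
Setting these equal: 3x − 1 = 13x − 6, so x = 1/2.
Therefore Anna plays Y with probability 1 − 1/2 = 1/2.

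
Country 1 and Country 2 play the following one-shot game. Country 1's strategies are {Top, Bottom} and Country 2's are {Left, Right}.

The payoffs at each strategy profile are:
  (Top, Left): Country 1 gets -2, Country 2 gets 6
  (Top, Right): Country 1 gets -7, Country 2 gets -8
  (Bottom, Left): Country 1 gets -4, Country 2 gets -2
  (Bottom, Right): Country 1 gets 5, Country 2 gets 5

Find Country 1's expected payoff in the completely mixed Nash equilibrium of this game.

First find q, the probability Country 2 plays Left, from Country 1's indifference between Top and Bottom: −2q − 7(1−q) = −4q + 5(1−q), giving q = 6/7.
Since Country 1 is indifferent in equilibrium, Country 1's expected payoff equals the payoff from either row against (6/7, 1/7). Using Top: −2(6/7) − 7(1/7) = -19/7.

-19/7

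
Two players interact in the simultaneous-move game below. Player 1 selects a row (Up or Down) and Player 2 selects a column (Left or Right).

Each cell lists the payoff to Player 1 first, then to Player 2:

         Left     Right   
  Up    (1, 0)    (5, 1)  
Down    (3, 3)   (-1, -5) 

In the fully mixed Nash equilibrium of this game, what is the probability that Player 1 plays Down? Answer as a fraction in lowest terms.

Let p be the probability that Player 1 plays Up. In a completely mixed equilibrium, Player 2 must be indifferent between Left and Right.
Player 2's expected payoff from Left is 3(1−p); from Right it is p − 5(1−p).
Setting these equal: −3p + 3 = 6p − 5, so p = 8/9.
Therefore Player 1 plays Down with probability 1 − 8/9 = 1/9.

1/9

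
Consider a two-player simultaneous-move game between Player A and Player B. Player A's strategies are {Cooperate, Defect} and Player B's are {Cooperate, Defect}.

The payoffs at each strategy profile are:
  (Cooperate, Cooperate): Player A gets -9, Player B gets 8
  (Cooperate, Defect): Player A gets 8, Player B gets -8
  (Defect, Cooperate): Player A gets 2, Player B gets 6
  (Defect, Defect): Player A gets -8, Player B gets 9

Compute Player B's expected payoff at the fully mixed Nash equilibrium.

120/19

First find x, the probability Player A plays Cooperate, from Player B's indifference between Cooperate and Defect: 8x + 6(1−x) = −8x + 9(1−x), giving x = 3/19.
Since Player B is indifferent in equilibrium, Player B's expected payoff equals the payoff from either column against (3/19, 16/19). Using Cooperate: 8(3/19) + 6(16/19) = 120/19.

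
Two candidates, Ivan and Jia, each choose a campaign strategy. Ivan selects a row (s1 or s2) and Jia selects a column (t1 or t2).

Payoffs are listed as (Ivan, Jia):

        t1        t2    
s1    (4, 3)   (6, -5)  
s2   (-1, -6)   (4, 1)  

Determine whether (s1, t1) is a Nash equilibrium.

At (s1, t1), Ivan earns 4; switching to s2 would give -1, so Ivan has no profitable deviation.
Jia earns 3; switching to t2 would give -5, so Jia has no profitable deviation.
Neither player can gain by a unilateral deviation, so this profile is a Nash equilibrium.

Yes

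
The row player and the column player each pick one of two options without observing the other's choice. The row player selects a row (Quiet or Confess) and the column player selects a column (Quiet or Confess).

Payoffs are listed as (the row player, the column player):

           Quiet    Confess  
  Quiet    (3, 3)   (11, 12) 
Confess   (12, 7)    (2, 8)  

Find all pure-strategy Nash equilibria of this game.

(Quiet, Quiet): the row player prefers Confess (12 > 3); the column player prefers Confess (12 > 3) — not an equilibrium.
(Quiet, Confess): the row player gets 11 ≥ 2 from Confess, and the column player gets 12 ≥ 3 from Quiet — Nash equilibrium.
(Confess, Quiet): the column player prefers Confess (8 > 7) — not an equilibrium.
(Confess, Confess): the row player prefers Quiet (11 > 2) — not an equilibrium.

(Quiet, Confess)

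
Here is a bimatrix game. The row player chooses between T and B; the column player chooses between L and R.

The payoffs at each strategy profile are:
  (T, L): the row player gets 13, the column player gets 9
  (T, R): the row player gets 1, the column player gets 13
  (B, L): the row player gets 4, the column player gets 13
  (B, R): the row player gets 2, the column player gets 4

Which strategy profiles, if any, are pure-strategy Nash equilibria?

(T, L): the column player prefers R (13 > 9) — not an equilibrium.
(T, R): the row player prefers B (2 > 1) — not an equilibrium.
(B, L): the row player prefers T (13 > 4) — not an equilibrium.
(B, R): the column player prefers L (13 > 4) — not an equilibrium.

none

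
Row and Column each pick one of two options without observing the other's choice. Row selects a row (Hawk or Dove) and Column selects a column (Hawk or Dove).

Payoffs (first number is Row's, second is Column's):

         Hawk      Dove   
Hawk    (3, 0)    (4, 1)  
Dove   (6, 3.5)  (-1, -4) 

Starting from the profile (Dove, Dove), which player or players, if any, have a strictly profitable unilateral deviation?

Both

Row at (Dove, Dove) earns -1; deviating to Hawk yields 4 — a strict improvement.
Column earns -4; deviating to Hawk yields 3.5 — a strict improvement.
Both Row and Column have strictly profitable deviations.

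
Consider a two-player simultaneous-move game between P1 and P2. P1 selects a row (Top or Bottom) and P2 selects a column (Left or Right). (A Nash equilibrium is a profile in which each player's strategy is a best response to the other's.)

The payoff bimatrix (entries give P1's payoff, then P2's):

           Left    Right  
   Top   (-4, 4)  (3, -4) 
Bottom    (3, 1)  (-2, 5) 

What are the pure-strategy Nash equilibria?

none

(Top, Left): P1 prefers Bottom (3 > -4) — not an equilibrium.
(Top, Right): P2 prefers Left (4 > -4) — not an equilibrium.
(Bottom, Left): P2 prefers Right (5 > 1) — not an equilibrium.
(Bottom, Right): P1 prefers Top (3 > -2) — not an equilibrium.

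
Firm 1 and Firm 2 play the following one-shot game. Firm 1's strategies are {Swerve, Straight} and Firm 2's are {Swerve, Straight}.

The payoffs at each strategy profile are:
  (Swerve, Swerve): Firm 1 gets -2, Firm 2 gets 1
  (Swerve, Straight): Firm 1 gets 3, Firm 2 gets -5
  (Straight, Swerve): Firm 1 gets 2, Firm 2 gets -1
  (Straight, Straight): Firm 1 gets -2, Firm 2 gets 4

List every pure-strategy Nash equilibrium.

(Swerve, Swerve): Firm 1 prefers Straight (2 > -2) — not an equilibrium.
(Swerve, Straight): Firm 2 prefers Swerve (1 > -5) — not an equilibrium.
(Straight, Swerve): Firm 2 prefers Straight (4 > -1) — not an equilibrium.
(Straight, Straight): Firm 1 prefers Swerve (3 > -2) — not an equilibrium.

none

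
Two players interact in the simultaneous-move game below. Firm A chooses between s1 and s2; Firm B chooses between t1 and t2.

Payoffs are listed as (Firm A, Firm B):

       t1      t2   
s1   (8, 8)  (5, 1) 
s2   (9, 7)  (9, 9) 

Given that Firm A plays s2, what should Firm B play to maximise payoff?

Against s2, Firm B earns 7 from t1 and 9 from t2.
So t2 is the best response.

t2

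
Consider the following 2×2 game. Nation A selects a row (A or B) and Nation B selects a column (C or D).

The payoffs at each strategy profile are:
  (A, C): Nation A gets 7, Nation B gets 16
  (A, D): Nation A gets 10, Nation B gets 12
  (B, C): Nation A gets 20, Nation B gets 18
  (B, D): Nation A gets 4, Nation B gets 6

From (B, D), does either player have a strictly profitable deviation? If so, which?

Both

Nation A at (B, D) earns 4; deviating to A yields 10 — a strict improvement.
Nation B earns 6; deviating to C yields 18 — a strict improvement.
Both Nation A and Nation B have strictly profitable deviations.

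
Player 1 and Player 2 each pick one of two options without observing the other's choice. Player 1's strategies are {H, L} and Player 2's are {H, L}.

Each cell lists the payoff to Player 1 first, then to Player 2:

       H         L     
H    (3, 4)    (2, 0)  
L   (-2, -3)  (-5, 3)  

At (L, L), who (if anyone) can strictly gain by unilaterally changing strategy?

Player 1 at (L, L) earns -5; deviating to H yields 2 — a strict improvement.
Player 2 earns 3; deviating to H yields -3 — not better.
Only Player 1 has a strictly profitable deviation.

Player 1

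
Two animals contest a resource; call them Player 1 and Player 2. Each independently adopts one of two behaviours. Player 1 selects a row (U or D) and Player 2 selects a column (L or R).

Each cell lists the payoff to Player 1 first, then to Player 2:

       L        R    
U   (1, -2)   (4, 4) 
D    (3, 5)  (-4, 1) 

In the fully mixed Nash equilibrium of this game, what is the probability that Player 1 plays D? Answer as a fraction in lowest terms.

3/5

Let p be the probability that Player 1 plays U. In a completely mixed equilibrium, Player 2 must be indifferent between L and R.
Player 2's expected payoff from L is −2p + 5(1−p); from R it is 4p + (1−p).
Setting these equal: −7p + 5 = 3p + 1, so p = 2/5.
Therefore Player 1 plays D with probability 1 − 2/5 = 3/5.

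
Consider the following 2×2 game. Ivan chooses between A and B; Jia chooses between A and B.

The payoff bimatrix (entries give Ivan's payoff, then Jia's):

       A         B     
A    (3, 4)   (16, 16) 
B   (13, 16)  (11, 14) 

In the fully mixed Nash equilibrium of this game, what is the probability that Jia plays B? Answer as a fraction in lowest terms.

Let y be the probability that Jia plays A. In a completely mixed equilibrium, Ivan must be indifferent between A and B.
Ivan's expected payoff from A is 3y + 16(1−y); from B it is 13y + 11(1−y).
Setting these equal: −13y + 16 = 2y + 11, so y = 1/3.
Therefore Jia plays B with probability 1 − 1/3 = 2/3.

2/3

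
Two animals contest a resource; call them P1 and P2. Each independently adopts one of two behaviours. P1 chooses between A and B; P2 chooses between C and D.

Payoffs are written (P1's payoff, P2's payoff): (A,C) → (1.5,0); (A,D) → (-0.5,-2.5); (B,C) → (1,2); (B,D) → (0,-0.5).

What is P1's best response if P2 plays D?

Against D, P1 earns -0.5 from A and 0 from B.
So B is the best response.

B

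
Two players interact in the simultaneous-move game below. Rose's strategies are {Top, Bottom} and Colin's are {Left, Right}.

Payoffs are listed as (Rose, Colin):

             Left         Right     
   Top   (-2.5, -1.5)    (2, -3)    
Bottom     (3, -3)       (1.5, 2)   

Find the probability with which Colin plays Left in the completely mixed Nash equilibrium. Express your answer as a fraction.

1/12

Let y be the probability that Colin plays Left. In a completely mixed equilibrium, Rose must be indifferent between Top and Bottom.
Rose's expected payoff from Top is −2.5y + 2(1−y); from Bottom it is 3y + 1.5(1−y).
Setting these equal: −4.5y + 2 = 1.5y + 1.5, so y = 1/12.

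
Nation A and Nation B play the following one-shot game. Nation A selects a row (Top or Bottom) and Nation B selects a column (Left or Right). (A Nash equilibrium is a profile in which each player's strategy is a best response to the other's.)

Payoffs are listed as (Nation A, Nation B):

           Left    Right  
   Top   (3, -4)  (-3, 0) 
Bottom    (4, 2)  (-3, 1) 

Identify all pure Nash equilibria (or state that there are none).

(Top, Right) and (Bottom, Left)

(Top, Left): Nation A prefers Bottom (4 > 3); Nation B prefers Right (0 > -4) — not an equilibrium.
(Top, Right): Nation A gets -3 ≥ -3 from Bottom, and Nation B gets 0 ≥ -4 from Left — Nash equilibrium.
(Bottom, Left): Nation A gets 4 ≥ 3 from Top, and Nation B gets 2 ≥ 1 from Right — Nash equilibrium.
(Bottom, Right): Nation B prefers Left (2 > 1) — not an equilibrium.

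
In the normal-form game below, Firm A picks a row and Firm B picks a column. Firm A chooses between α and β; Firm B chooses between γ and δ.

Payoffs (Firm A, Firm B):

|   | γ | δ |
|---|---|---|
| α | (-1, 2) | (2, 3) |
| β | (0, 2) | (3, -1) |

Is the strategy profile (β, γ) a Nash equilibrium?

At (β, γ), Firm A earns 0; switching to α would give -1, so Firm A has no profitable deviation.
Firm B earns 2; switching to δ would give -1, so Firm B has no profitable deviation.
Neither player can gain by a unilateral deviation, so this profile is a Nash equilibrium.

Yes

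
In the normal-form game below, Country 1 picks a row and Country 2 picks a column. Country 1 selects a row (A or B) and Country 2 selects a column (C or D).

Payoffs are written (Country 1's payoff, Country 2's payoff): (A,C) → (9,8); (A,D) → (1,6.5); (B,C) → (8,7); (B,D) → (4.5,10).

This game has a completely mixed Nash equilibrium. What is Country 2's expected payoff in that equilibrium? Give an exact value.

First find p, the probability Country 1 plays A, from Country 2's indifference between C and D: 8p + 7(1−p) = 6.5p + 10(1−p), giving p = 2/3.
Since Country 2 is indifferent in equilibrium, Country 2's expected payoff equals the payoff from either column against (2/3, 1/3). Using C: 8(2/3) + 7(1/3) = 23/3.

23/3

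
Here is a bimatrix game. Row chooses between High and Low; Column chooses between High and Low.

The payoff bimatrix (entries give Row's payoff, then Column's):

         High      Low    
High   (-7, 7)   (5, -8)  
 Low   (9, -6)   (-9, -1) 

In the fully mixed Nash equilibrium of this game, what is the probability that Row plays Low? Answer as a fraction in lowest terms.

Let p be the probability that Row plays High. In a completely mixed equilibrium, Column must be indifferent between High and Low.
Column's expected payoff from High is 7p − 6(1−p); from Low it is −8p − (1−p).
Setting these equal: 13p − 6 = −7p − 1, so p = 1/4.
Therefore Row plays Low with probability 1 − 1/4 = 3/4.

3/4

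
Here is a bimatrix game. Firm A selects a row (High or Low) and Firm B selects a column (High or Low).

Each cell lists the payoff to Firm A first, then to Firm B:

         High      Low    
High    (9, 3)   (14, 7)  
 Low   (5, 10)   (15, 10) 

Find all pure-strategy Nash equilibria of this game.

(High, High): Firm B prefers Low (7 > 3) — not an equilibrium.
(High, Low): Firm A prefers Low (15 > 14) — not an equilibrium.
(Low, High): Firm A prefers High (9 > 5) — not an equilibrium.
(Low, Low): Firm A gets 15 ≥ 14 from High, and Firm B gets 10 ≥ 10 from High — Nash equilibrium.

(Low, Low)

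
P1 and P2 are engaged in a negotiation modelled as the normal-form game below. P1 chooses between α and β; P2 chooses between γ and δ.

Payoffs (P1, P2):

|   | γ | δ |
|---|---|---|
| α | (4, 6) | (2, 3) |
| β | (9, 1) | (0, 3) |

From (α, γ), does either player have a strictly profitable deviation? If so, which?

P1

P1 at (α, γ) earns 4; deviating to β yields 9 — a strict improvement.
P2 earns 6; deviating to δ yields 3 — not better.
Only P1 has a strictly profitable deviation.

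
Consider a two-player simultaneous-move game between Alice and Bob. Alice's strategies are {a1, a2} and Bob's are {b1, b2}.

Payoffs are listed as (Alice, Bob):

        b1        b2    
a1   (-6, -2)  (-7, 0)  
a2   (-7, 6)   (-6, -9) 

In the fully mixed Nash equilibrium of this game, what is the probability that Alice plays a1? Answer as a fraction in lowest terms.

Let r be the probability that Alice plays a1. In a completely mixed equilibrium, Bob must be indifferent between b1 and b2.
Bob's expected payoff from b1 is −2r + 6(1−r); from b2 it is −9(1−r).
Setting these equal: −8r + 6 = 9r − 9, so r = 15/17.

15/17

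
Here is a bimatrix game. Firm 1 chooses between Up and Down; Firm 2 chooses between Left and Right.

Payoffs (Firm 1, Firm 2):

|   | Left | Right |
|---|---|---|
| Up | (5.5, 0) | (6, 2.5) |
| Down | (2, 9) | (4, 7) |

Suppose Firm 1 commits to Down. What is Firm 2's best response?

Against Down, Firm 2 earns 9 from Left and 7 from Right.
So Left is the best response.

Left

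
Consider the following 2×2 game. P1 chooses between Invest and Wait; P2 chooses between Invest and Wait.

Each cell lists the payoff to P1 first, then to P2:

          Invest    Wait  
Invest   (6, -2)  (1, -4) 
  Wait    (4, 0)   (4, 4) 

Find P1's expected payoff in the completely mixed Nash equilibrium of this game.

4

First find y, the probability P2 plays Invest, from P1's indifference between Invest and Wait: 6y + (1−y) = 4y + 4(1−y), giving y = 3/5.
Since P1 is indifferent in equilibrium, P1's expected payoff equals the payoff from either row against (3/5, 2/5). Using Invest: 6(3/5) + (2/5) = 4.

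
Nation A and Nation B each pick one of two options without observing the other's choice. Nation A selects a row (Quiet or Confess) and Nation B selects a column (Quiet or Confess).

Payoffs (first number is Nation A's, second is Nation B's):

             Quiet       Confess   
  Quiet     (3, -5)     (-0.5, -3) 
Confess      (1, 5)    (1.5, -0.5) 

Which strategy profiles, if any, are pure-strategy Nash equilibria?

none

(Quiet, Quiet): Nation B prefers Confess (-3 > -5) — not an equilibrium.
(Quiet, Confess): Nation A prefers Confess (1.5 > -0.5) — not an equilibrium.
(Confess, Quiet): Nation A prefers Quiet (3 > 1) — not an equilibrium.
(Confess, Confess): Nation B prefers Quiet (5 > -0.5) — not an equilibrium.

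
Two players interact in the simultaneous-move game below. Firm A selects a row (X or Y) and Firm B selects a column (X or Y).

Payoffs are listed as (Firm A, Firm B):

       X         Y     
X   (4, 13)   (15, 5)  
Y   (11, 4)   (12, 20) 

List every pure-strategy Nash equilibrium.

none

(X, X): Firm A prefers Y (11 > 4) — not an equilibrium.
(X, Y): Firm B prefers X (13 > 5) — not an equilibrium.
(Y, X): Firm B prefers Y (20 > 4) — not an equilibrium.
(Y, Y): Firm A prefers X (15 > 12) — not an equilibrium.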